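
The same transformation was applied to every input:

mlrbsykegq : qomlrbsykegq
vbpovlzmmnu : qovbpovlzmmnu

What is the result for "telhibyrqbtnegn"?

qotelhibyrqbtnegn

Each output is the input with this applied: prepend "qo".
"telhibyrqbtnegn" → "qotelhibyrqbtnegn".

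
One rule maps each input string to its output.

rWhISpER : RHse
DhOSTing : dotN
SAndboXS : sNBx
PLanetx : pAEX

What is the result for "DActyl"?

dCY

Looking at the pairs, the operation is to keep every other character starting from the first (positions 1st, 3rd, 5th, ...), then flip the case of every letter.
Starting from "DActyl": after the first operation, "Dcy"; after the second, "dCY".
(Check on "DhOSTing": → "DOTn" → "dotN" ✓)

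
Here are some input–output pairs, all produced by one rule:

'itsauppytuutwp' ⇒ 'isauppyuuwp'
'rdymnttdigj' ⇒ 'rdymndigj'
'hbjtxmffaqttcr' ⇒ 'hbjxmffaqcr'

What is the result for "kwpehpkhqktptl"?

The pattern: remove every "t".
For "kwpehpkhqktptl" the result is "kwpehpkhqkpl".

kwpehpkhqkpl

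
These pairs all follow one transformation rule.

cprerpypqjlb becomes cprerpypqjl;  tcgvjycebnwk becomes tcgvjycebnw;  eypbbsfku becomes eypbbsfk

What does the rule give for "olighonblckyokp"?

In each case the input is transformed by: delete the last character.
Doing the same to "olighonblckyokp": "olighonblckyok".

olighonblckyok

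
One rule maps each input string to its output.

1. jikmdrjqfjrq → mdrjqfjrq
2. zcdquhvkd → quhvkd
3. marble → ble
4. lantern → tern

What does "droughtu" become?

What's happening: delete the first 3 characters.
On "droughtu" that produces "ughtu".

ughtu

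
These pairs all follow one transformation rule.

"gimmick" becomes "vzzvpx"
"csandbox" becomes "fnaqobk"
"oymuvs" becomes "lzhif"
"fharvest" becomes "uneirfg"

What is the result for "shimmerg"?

What's happening: shift every letter 13 places forward in the alphabet (wrapping around) — i.e. ROT13, then delete the first character.
Starting from "shimmerg": after the first operation, "fuvzzret"; after the second, "uvzzret".
(Check on "gimmick": → "tvzzvpx" → "vzzvpx" ✓)

uvzzret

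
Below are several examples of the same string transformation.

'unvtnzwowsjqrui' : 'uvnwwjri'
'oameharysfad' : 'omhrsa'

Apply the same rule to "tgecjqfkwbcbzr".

tejfwcz

Looking at the pairs, the operation is to keep every other character starting from the first (positions 1st, 3rd, 5th, ...).
On "tgecjqfkwbcbzr" that produces "tejfwcz".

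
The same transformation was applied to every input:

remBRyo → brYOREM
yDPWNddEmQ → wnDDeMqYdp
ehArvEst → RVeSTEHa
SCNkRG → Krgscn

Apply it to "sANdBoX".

DbOxSan

In each case the input is transformed by: move the first 3 characters to the end (rotate left by 3), then flip the case of every letter.
For "sANdBoX", step one produces "dBoXsAN"; step two turns that into "DbOxSan".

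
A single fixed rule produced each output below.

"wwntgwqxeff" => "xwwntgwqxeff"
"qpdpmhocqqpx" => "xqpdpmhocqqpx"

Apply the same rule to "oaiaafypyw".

In each case the input is transformed by: prepend "x".
So "oaiaafypyw" becomes "xoaiaafypyw".

xoaiaafypyw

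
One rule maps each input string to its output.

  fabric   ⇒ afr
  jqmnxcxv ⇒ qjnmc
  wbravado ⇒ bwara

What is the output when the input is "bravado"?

rbva

Each output is the input with this applied: swap each adjacent pair of characters (1↔2, 3↔4, ...), then delete the last 3 characters.
"bravado" → "rbvadao" → "rbva".
(Check on "fabric": → "afrbci" → "afr" ✓)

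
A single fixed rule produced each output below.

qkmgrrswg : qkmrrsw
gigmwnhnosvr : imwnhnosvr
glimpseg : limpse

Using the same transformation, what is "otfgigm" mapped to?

The rule is to remove every "g".
On "otfgigm" that produces "otfim".

otfim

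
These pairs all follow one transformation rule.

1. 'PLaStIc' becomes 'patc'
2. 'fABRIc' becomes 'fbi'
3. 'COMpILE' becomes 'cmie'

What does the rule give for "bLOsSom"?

bosm

The transformation: keep every other character starting from the first (positions 1st, 3rd, 5th, ...), then convert every letter to lowercase.
Working it through for "bLOsSom": intermediate "bOSm", final "bosm".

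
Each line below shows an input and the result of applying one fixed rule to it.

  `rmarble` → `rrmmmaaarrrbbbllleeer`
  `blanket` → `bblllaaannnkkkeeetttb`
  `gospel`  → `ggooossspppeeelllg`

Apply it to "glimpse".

ggllliiimmmpppssseeeg

The pattern: repeat every character 3 times, then move the first character to the end.
"glimpse" → "gggllliiimmmpppssseee" → "ggllliiimmmpppssseeeg".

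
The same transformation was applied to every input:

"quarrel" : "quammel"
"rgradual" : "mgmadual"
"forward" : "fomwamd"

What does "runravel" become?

munmavel

The rule is to replace every "r" with "m".
For "runravel" the result is "munmavel".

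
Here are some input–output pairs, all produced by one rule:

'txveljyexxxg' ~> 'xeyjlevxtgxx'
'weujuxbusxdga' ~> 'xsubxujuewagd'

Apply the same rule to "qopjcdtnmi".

Looking at the pairs, the operation is to reverse the string, then move the first 3 characters to the end (rotate left by 3).
Applying both steps to "qopjcdtnmi": "imntdcjpoq", then "tdcjpoqimn".
(Check on "weujuxbusxdga": → "agdxsubxujuew" → "xsubxujuewagd" ✓)

tdcjpoqimn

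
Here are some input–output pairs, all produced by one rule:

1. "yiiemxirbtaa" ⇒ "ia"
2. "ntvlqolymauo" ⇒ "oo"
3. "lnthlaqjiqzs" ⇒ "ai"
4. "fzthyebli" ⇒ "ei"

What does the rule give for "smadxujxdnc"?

au

Rule — keep one character in every 3, starting at position 3 (positions 3rd, 6th, 9th, ...), then keep only the vowels.
Applying both steps to "smadxujxdnc": "aud", then "au".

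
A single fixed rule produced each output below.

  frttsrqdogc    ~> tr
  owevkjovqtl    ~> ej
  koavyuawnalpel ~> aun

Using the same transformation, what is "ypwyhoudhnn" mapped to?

The rule is to delete the last 3 characters, then keep one character in every 3, starting at position 3 (positions 3rd, 6th, 9th, ...).
Working it through for "ypwyhoudhnn": intermediate "ypwyhoud", final "wo".

wo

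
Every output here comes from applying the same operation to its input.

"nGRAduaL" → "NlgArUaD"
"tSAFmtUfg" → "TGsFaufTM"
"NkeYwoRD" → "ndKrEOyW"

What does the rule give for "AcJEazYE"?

The pattern: flip the case of every letter, then take characters alternately from the front and the back (1st, last, 2nd, 2nd-last, ...).
"AcJEazYE" → "aCjeAZye" → "aeCyjZeA".

aeCyjZeA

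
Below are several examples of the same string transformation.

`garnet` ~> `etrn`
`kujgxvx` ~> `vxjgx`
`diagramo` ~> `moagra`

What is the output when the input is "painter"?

erint

The rule is to delete the first 2 characters, then move the last 2 characters to the front (rotate right by 2).
Starting from "painter": after the first operation, "inter"; after the second, "erint".
(Check on "kujgxvx": → "jgxvx" → "vxjgx" ✓)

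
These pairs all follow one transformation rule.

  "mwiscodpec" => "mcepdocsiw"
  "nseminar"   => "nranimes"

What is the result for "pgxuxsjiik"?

pkiijsxuxg

The transformation: reverse the string, then move the last character to the front.
For "pgxuxsjiik", step one produces "kiijsxuxgp"; step two turns that into "pkiijsxuxg".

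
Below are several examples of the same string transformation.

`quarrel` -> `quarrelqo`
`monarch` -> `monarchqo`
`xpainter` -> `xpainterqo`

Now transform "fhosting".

fhostingqo

Each output is the input with this applied: append "qo".
For "fhosting" the result is "fhostingqo".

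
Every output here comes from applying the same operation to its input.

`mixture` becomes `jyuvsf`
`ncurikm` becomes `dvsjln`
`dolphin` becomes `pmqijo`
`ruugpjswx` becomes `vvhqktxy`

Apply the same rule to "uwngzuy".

xohavz

The rule is to shift every letter 1 place forward in the alphabet (wrapping around), then delete the first character.
Applying both steps to "uwngzuy": "vxohavz", then "xohavz".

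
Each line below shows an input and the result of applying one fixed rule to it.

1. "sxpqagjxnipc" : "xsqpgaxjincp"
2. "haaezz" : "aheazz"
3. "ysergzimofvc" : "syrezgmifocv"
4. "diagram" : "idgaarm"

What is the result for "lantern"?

altnren

Each output is the input with this applied: swap each adjacent pair of characters (1↔2, 3↔4, ...).
Doing the same to "lantern": "altnren".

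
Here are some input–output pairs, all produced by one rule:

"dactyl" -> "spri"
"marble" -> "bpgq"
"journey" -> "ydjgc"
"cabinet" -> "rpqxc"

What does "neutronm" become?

ctjigd

The pattern: shift every letter 11 places backward in the alphabet (wrapping around), then delete the last 2 characters.
Applying both steps to "neutronm": "ctjigdcb", then "ctjigd".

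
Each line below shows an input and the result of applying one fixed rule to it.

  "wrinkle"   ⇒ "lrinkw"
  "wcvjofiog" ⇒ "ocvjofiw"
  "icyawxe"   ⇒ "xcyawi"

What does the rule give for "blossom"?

What's happening: delete the last character, then swap the first and last characters.
Applying that to "blossom" gives "olossb".

olossb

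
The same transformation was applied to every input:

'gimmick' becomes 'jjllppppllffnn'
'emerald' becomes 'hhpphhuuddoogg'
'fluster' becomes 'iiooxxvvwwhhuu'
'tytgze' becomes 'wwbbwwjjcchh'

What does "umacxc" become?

xxppddffaaff

The transformation: shift every letter 3 places forward in the alphabet (wrapping around), then double every character.
On "umacxc": the first step gives "xpdfaf", and the second then gives "xxppddffaaff".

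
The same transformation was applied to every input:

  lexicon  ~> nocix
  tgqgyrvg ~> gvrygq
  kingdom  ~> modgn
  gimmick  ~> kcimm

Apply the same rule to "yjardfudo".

The rule is to delete the first 2 characters, then reverse the string.
Doing the same to "yjardfudo": "odufdra".

odufdra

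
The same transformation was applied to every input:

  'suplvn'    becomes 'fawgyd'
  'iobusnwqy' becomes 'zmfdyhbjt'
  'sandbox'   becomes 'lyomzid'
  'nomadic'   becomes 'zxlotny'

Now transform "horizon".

The pattern: shift every letter 11 places forward in the alphabet (wrapping around), then move the first character to the end.
Applying both steps to "horizon": "szctkzy", then "zctkzys".

zctkzys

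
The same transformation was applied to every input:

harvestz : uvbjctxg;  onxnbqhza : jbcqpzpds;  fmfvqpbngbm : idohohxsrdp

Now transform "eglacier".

Rule — shift every letter 2 places forward in the alphabet (wrapping around), then move the last 3 characters to the front (rotate right by 3).
For "eglacier" the result is "kgtgince".

kgtgince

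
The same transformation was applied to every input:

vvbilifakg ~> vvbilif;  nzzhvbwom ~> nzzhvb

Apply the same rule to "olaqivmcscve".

The pattern: delete the last 3 characters.
Applying that to "olaqivmcscve" gives "olaqivmcs".

olaqivmcs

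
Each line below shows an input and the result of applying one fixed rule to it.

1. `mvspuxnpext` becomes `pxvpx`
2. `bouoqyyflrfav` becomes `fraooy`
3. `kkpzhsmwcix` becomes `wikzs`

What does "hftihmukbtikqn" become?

What's happening: keep every other character starting from the second (positions 2nd, 4th, 6th, ...), then move the first 3 characters to the end (rotate left by 3).
Applying both steps to "hftihmukbtikqn": "fimktkn", then "ktknfim".

ktknfim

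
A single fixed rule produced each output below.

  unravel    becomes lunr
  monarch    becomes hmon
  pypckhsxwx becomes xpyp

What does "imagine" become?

The transformation: move the first 3 characters to the end (rotate left by 3), then keep only the last 4 characters.
Starting from "imagine": after the first operation, "gineima"; after the second, "eima".

eima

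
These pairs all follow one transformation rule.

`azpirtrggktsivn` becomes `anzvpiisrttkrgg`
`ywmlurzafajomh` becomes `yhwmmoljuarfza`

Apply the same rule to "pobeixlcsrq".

pqorbsecilx

Looking at the pairs, the operation is to take characters alternately from the front and the back (1st, last, 2nd, 2nd-last, ...).
So "pobeixlcsrq" becomes "pqorbsecilx".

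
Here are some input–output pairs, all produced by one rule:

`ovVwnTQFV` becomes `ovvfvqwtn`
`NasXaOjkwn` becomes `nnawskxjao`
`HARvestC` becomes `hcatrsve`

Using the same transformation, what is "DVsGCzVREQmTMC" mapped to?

dcvmstgmcqzevr

Each output is the input with this applied: take characters alternately from the front and the back (1st, last, 2nd, 2nd-last, ...), then convert every letter to lowercase.
On "DVsGCzVREQmTMC": the first step gives "DCVMsTGmCQzEVR", and the second then gives "dcvmstgmcqzevr".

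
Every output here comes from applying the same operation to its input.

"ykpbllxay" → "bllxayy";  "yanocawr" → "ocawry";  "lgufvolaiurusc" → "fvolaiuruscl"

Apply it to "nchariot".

ariotn

What's happening: move the first 3 characters to the end (rotate left by 3), then delete the last 2 characters.
Applying both steps to "nchariot": "ariotnch", then "ariotn".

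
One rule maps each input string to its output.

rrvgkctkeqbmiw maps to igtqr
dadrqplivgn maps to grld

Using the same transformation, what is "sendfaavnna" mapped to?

ndas

In each case the input is transformed by: keep one character in every 3, starting at position 1 (positions 1st, 4th, 7th, ...), then swap the first and last characters.
Working it through for "sendfaavnna": intermediate "sdan", final "ndas".
(Check on "rrvgkctkeqbmiw": → "rgtqi" → "igtqr" ✓)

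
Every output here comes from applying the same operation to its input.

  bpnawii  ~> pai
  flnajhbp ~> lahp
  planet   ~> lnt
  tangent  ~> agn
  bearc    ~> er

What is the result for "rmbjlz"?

mjz

Rule — keep every other character starting from the second (positions 2nd, 4th, 6th, ...).
On "rmbjlz" that produces "mjz".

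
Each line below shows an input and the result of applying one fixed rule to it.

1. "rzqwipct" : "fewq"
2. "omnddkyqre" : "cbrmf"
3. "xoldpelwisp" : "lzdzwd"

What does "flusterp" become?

What's happening: keep every other character starting from the first (positions 1st, 3rd, 5th, ...), then shift every letter 12 places backward in the alphabet (wrapping around).
On "flusterp": the first step gives "futr", and the second then gives "tihf".

tihf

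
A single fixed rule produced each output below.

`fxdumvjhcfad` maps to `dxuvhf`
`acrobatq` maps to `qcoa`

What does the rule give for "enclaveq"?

The transformation: move the last character to the front, then keep every other character starting from the first (positions 1st, 3rd, 5th, ...).
On "enclaveq" that produces "qnlv".

qnlv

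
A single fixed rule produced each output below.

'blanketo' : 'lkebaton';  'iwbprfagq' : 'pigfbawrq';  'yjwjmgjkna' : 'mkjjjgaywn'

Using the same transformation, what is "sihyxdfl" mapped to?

lihfdyxs

Looking at the pairs, the operation is to sort the characters into reverse alphabetical order, then move the first 3 characters to the end (rotate left by 3).
Applying both steps to "sihyxdfl": "yxslihfd", then "lihfdyxs".
(Check on "iwbprfagq": → "wrqpigfba" → "pigfbawrq" ✓)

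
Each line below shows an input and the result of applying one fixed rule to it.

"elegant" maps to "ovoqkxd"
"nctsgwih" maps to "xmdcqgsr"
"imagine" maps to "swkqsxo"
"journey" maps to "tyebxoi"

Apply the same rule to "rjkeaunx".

btuokexh

Looking at the pairs, the operation is to shift every letter 10 places forward in the alphabet (wrapping around).
Applying that to "rjkeaunx" gives "btuokexh".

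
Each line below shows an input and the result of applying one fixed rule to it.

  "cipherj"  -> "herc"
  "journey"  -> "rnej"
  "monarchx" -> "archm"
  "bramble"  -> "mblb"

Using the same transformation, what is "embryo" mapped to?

The rule is to swap the first and last characters, then delete the first 3 characters.
Working it through for "embryo": intermediate "ombrye", final "rye".

rye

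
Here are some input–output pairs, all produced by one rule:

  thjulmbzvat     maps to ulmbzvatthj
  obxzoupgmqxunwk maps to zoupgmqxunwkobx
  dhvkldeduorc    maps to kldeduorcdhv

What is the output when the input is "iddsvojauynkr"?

svojauynkridd

In each case the input is transformed by: move the first 3 characters to the end (rotate left by 3).
For "iddsvojauynkr" the result is "svojauynkridd".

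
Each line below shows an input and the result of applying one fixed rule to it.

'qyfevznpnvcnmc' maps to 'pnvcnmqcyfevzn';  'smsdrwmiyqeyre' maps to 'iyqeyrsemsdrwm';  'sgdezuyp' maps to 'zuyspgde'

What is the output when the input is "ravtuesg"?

Rule — swap the first and last characters, then swap the front and back halves of the string.
Working it through for "ravtuesg": intermediate "gavtuesr", final "uesrgavt".

uesrgavt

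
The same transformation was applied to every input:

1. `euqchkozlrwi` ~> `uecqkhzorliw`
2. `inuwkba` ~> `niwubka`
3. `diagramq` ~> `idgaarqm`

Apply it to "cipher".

The transformation: swap each adjacent pair of characters (1↔2, 3↔4, ...).
Doing the same to "cipher": "ichpre".

ichpre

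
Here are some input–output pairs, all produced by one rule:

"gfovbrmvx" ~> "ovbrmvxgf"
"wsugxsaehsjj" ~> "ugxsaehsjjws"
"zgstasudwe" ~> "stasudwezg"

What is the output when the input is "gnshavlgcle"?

shavlgclegn

The pattern: move the first 2 characters to the end (rotate left by 2).
Doing the same to "gnshavlgcle": "shavlgclegn".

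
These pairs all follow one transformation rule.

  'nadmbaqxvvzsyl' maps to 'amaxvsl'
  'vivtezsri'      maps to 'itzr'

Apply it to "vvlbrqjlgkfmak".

vbqlkmk

The transformation: keep every other character starting from the second (positions 2nd, 4th, 6th, ...).
Doing the same to "vvlbrqjlgkfmak": "vbqlkmk".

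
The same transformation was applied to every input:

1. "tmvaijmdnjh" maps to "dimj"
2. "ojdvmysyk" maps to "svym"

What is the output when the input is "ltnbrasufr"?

In each case the input is transformed by: take characters alternately from the front and the back (1st, last, 2nd, 2nd-last, ...), then keep only the last 4 characters.
Applying both steps to "ltnbrasufr": "lrtfnubsra", then "bsra".

bsra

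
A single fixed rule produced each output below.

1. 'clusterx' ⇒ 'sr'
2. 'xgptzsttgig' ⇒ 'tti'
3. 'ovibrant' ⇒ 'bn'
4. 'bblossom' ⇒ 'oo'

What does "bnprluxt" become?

rx

Looking at the pairs, the operation is to delete the first character, then keep one character in every 3, starting at position 3 (positions 3rd, 6th, 9th, ...).
For "bnprluxt", step one produces "nprluxt"; step two turns that into "rx".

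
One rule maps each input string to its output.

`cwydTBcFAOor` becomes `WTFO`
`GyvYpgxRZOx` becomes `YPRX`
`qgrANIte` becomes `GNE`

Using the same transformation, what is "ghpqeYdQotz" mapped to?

HEQZ

The transformation: keep one character in every 3, starting at position 2 (positions 2nd, 5th, 8th, ...), then convert every letter to uppercase.
Applying both steps to "ghpqeYdQotz": "heQz", then "HEQZ".
(Check on "GyvYpgxRZOx": → "ypRx" → "YPRX" ✓)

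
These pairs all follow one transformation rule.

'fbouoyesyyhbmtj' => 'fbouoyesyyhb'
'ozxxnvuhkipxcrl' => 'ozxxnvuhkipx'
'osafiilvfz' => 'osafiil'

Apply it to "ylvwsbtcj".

ylvwsb

The pattern: delete the last 3 characters.
"ylvwsbtcj" → "ylvwsb".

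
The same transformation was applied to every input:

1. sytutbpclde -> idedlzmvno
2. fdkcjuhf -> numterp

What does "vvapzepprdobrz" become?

Each output is the input with this applied: delete the first character, then shift every letter 10 places forward in the alphabet (wrapping around).
"vvapzepprdobrz" → "vapzepprdobrz" → "fkzjozzbnylbj".
(Check on "sytutbpclde": → "ytutbpclde" → "idedlzmvno" ✓)

fkzjozzbnylbj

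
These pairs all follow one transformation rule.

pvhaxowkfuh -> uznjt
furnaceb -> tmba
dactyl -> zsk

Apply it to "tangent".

zfm

What's happening: keep every other character starting from the second (positions 2nd, 4th, 6th, ...), then shift every letter 1 place backward in the alphabet (wrapping around).
On "tangent": the first step gives "agn", and the second then gives "zfm".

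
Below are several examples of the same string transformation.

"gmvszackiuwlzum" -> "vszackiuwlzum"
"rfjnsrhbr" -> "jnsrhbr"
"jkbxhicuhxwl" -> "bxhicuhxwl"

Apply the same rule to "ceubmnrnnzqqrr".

ubmnrnnzqqrr

What's happening: delete the first 2 characters.
On "ceubmnrnnzqqrr" that produces "ubmnrnnzqqrr".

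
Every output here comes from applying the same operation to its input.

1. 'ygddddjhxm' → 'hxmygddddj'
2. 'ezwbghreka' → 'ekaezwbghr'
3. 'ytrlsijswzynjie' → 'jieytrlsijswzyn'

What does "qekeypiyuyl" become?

uylqekeypiy

Rule — move the last 3 characters to the front (rotate right by 3).
Doing the same to "qekeypiyuyl": "uylqekeypiy".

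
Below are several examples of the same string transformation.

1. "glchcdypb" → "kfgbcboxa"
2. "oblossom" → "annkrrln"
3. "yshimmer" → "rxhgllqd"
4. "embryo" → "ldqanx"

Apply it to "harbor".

zgaqqn

The rule is to shift every letter 1 place backward in the alphabet (wrapping around), then swap each adjacent pair of characters (1↔2, 3↔4, ...).
For "harbor", step one produces "gzqanq"; step two turns that into "zgaqqn".
(Check on "oblossom": → "naknrrnl" → "annkrrln" ✓)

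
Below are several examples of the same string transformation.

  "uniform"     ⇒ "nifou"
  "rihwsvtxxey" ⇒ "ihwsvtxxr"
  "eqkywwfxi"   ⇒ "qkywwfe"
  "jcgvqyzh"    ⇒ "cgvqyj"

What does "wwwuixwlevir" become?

The pattern: delete the last 2 characters, then move the first character to the end.
Working it through for "wwwuixwlevir": intermediate "wwwuixwlev", final "wwuixwlevw".

wwuixwlevw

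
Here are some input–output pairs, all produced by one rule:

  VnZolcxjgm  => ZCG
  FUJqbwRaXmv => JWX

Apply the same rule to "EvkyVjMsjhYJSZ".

Rule — keep one character in every 3, starting at position 3 (positions 3rd, 6th, 9th, ...), then convert every letter to uppercase.
On "EvkyVjMsjhYJSZ": the first step gives "kjjJ", and the second then gives "KJJJ".

KJJJ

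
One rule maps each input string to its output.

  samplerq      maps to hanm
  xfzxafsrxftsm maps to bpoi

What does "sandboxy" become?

The pattern: shift every letter 4 places backward in the alphabet (wrapping around), then keep only the last 4 characters.
Working it through for "sandboxy": intermediate "owjzxktu", final "xktu".

xktu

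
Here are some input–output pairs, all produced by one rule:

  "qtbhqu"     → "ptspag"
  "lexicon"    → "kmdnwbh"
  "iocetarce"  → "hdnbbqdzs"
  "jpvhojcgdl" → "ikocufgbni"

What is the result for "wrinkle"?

Looking at the pairs, the operation is to take characters alternately from the front and the back (1st, last, 2nd, 2nd-last, ...), then shift every letter 1 place backward in the alphabet (wrapping around).
On "wrinkle": the first step gives "werlikn", and the second then gives "vdqkhjm".

vdqkhjm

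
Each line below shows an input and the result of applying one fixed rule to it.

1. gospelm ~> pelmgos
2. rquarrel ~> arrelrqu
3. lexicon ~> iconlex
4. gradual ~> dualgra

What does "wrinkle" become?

What's happening: move the first 3 characters to the end (rotate left by 3).
So "wrinkle" becomes "nklewri".

nklewri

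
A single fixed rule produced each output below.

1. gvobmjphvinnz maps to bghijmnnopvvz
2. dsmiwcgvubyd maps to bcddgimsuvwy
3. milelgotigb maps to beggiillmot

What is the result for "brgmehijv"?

beghijmrv

The pattern: sort the characters into alphabetical order.
"brgmehijv" → "beghijmrv".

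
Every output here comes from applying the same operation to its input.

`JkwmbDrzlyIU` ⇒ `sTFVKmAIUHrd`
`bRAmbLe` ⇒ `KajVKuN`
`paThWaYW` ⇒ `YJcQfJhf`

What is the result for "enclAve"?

What's happening: shift every letter 9 places forward in the alphabet (wrapping around), then flip the case of every letter.
So "enclAve" becomes "NWLUjEN".
(Check on "paThWaYW": → "yjCqFjHF" → "YJcQfJhf" ✓)

NWLUjEN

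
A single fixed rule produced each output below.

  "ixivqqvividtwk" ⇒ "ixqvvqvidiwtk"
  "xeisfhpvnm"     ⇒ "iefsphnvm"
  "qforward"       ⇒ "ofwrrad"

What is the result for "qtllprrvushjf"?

ltplrruvhsfj

In each case the input is transformed by: delete the first character, then swap each adjacent pair of characters (1↔2, 3↔4, ...).
Doing the same to "qtllprrvushjf": "ltplrruvhsfj".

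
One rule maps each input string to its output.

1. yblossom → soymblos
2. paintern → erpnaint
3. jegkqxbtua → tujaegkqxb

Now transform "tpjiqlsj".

The rule is to swap the first and last characters, then move the last 3 characters to the front (rotate right by 3).
Applying both steps to "tpjiqlsj": "jpjiqlst", then "lstjpjiq".

lstjpjiq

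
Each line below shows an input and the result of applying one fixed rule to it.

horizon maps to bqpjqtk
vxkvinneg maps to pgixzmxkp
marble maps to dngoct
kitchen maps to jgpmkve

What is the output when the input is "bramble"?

The rule is to shift every letter 2 places forward in the alphabet (wrapping around), then move the last 3 characters to the front (rotate right by 3).
Applying both steps to "bramble": "dtcodng", then "dngdtco".

dngdtco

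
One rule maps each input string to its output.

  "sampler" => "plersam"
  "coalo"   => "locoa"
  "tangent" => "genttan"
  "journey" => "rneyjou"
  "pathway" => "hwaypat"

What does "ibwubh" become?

In each case the input is transformed by: move the first 3 characters to the end (rotate left by 3).
On "ibwubh" that produces "ubhibw".

ubhibw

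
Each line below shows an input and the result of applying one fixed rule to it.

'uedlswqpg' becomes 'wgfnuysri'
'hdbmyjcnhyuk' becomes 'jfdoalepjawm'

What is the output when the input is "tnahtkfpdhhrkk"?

Each output is the input with this applied: shift every letter 2 places forward in the alphabet (wrapping around).
"tnahtkfpdhhrkk" → "vpcjvmhrfjjtmm".

vpcjvmhrfjjtmm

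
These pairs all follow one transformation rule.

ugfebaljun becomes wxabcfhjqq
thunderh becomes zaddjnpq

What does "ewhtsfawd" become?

The pattern: sort the characters into alphabetical order, then shift every letter 4 places backward in the alphabet (wrapping around).
Starting from "ewhtsfawd": after the first operation, "adefhstww"; after the second, "wzabdopss".
(Check on "ugfebaljun": → "abefgjlnuu" → "wxabcfhjqq" ✓)

wzabdopss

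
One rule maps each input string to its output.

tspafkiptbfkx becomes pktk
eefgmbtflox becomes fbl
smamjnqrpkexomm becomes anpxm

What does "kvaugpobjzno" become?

Rule — keep one character in every 3, starting at position 3 (positions 3rd, 6th, 9th, ...).
For "kvaugpobjzno" the result is "apjo".

apjo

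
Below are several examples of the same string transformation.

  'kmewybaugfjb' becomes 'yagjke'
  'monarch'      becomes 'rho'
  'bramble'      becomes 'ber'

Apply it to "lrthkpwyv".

Rule — move the first 3 characters to the end (rotate left by 3), then keep every other character starting from the second (positions 2nd, 4th, 6th, ...).
For "lrthkpwyv", step one produces "hkpwyvlrt"; step two turns that into "kwvr".

kwvr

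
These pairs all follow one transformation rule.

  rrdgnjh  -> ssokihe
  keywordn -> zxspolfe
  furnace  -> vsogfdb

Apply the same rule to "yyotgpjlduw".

zzxvuqpmkhe

Rule — shift every letter 1 place forward in the alphabet (wrapping around), then sort the characters into reverse alphabetical order.
Applying both steps to "yyotgpjlduw": "zzpuhqkmevx", then "zzxvuqpmkhe".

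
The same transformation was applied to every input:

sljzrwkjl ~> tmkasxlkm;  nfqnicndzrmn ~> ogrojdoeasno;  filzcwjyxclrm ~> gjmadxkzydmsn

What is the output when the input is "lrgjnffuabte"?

mshkoggvbcuf

Looking at the pairs, the operation is to shift every letter 1 place forward in the alphabet (wrapping around).
"lrgjnffuabte" → "mshkoggvbcuf".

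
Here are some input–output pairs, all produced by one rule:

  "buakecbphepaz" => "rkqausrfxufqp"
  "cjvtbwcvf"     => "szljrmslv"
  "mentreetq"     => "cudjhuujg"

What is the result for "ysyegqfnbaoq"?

In each case the input is transformed by: shift every letter 10 places backward in the alphabet (wrapping around).
Applying that to "ysyegqfnbaoq" gives "oiouwgvdrqeg".

oiouwgvdrqeg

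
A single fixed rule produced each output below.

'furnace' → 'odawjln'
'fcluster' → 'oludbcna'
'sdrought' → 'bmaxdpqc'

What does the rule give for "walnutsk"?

fjuwdcbt

Rule — shift every letter 9 places forward in the alphabet (wrapping around).
"walnutsk" → "fjuwdcbt".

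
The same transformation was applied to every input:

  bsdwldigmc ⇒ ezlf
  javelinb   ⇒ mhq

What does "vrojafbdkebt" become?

ymeh

In each case the input is transformed by: keep one character in every 3, starting at position 1 (positions 1st, 4th, 7th, ...), then shift every letter 3 places forward in the alphabet (wrapping around).
So "vrojafbdkebt" becomes "ymeh".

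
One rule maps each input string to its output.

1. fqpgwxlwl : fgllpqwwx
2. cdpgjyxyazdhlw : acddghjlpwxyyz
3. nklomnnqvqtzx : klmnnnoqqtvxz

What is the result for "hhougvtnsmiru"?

What's happening: sort the characters into alphabetical order.
On "hhougvtnsmiru" that produces "ghhimnorstuuv".

ghhimnorstuuv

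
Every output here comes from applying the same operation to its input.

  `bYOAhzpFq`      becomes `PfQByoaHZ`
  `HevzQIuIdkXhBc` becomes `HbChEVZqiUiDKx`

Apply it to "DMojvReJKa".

The rule is to move the last 3 characters to the front (rotate right by 3), then flip the case of every letter.
Working it through for "DMojvReJKa": intermediate "JKaDMojvRe", final "jkAdmOJVrE".
(Check on "bYOAhzpFq": → "pFqbYOAhz" → "PfQByoaHZ" ✓)

jkAdmOJVrE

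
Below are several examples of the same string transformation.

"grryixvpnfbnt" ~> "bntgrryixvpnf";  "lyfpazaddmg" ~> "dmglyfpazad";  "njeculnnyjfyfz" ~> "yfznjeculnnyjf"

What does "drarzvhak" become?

The pattern: move the last 3 characters to the front (rotate right by 3).
So "drarzvhak" becomes "hakdrarzv".

hakdrarzv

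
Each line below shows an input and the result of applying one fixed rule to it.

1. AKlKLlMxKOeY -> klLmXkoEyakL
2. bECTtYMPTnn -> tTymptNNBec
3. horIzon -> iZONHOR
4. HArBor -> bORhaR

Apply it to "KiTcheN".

The rule is to flip the case of every letter, then move the first 3 characters to the end (rotate left by 3).
Working it through for "KiTcheN": intermediate "kItCHEn", final "CHEnkIt".

CHEnkIt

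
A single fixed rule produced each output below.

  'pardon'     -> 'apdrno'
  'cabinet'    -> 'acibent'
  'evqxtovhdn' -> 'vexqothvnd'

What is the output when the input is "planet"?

lpnate

The pattern: swap each adjacent pair of characters (1↔2, 3↔4, ...).
So "planet" becomes "lpnate".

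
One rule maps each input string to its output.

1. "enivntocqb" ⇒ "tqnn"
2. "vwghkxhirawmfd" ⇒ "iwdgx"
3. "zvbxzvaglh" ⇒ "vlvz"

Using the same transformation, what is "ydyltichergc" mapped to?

Each output is the input with this applied: swap the front and back halves of the string, then keep one character in every 3, starting at position 1 (positions 1st, 4th, 7th, ...).
On "ydyltichergc": the first step gives "chergcydylti", and the second then gives "cryl".
(Check on "zvbxzvaglh": → "vaglhzvbxz" → "vlvz" ✓)

cryl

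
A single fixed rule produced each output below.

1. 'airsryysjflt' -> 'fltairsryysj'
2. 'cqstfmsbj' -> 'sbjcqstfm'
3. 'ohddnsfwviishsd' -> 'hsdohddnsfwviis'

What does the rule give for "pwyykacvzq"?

In each case the input is transformed by: move the last 3 characters to the front (rotate right by 3).
"pwyykacvzq" → "vzqpwyykac".

vzqpwyykac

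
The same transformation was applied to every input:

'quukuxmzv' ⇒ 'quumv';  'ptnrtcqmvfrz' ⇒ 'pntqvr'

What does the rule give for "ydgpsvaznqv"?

ygsanv

What's happening: keep every other character starting from the first (positions 1st, 3rd, 5th, ...).
Applying that to "ydgpsvaznqv" gives "ygsanv".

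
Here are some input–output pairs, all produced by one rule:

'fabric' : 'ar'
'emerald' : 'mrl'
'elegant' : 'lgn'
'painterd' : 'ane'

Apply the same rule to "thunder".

hne

The rule is to delete the last character, then keep every other character starting from the second (positions 2nd, 4th, 6th, ...).
"thunder" → "thunde" → "hne".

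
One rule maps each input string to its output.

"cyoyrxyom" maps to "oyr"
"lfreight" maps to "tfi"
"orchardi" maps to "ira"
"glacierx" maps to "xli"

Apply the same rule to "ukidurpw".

Each output is the input with this applied: keep one character in every 3, starting at position 2 (positions 2nd, 5th, 8th, ...), then move the last character to the front.
On "ukidurpw": the first step gives "kuw", and the second then gives "wku".

wku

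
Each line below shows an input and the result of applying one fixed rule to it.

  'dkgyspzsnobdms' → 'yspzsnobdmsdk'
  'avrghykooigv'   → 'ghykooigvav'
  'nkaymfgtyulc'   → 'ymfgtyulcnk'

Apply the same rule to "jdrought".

What's happening: move the first 3 characters to the end (rotate left by 3), then delete the last character.
"jdrought" → "oughtjdr" → "oughtjd".

oughtjd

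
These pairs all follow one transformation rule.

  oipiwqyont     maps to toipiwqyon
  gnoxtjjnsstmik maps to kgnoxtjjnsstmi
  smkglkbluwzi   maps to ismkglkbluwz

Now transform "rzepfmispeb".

The transformation: move the last character to the front.
So "rzepfmispeb" becomes "brzepfmispe".

brzepfmispe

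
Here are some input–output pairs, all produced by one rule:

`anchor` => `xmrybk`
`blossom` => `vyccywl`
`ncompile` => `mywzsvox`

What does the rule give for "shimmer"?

The transformation: shift every letter 10 places forward in the alphabet (wrapping around), then move the first character to the end.
"shimmer" → "crswwob" → "rswwobc".

rswwobc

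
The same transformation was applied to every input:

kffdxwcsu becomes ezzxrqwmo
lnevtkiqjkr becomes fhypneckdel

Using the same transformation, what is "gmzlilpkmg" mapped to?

agtfcfjega

The rule is to shift every letter 6 places backward in the alphabet (wrapping around).
"gmzlilpkmg" → "agtfcfjega".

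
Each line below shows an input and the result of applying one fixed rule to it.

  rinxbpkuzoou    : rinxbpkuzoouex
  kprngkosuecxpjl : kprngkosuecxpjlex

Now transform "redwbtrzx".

redwbtrzxex

In each case the input is transformed by: append "ex".
"redwbtrzx" → "redwbtrzxex".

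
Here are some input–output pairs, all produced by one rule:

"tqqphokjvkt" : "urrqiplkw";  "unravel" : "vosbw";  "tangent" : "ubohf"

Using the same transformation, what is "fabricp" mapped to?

gbcsj

The rule is to delete the last 2 characters, then shift every letter 1 place forward in the alphabet (wrapping around).
Working it through for "fabricp": intermediate "fabri", final "gbcsj".
(Check on "unravel": → "unrav" → "vosbw" ✓)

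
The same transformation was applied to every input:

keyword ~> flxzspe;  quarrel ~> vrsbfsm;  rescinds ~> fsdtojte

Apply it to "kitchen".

jldufio

The transformation: shift every letter 1 place forward in the alphabet (wrapping around), then swap each adjacent pair of characters (1↔2, 3↔4, ...).
"kitchen" → "ljudifo" → "jldufio".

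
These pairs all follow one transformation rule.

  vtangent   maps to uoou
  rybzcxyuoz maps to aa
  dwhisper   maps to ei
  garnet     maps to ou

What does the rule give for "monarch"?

oi

The pattern: shift every letter 1 place forward in the alphabet (wrapping around), then keep only the vowels.
On "monarch" that produces "oi".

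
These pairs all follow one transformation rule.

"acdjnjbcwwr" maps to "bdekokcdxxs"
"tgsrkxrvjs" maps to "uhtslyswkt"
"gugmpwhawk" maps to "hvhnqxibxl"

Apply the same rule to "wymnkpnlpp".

Rule — shift every letter 1 place forward in the alphabet (wrapping around).
"wymnkpnlpp" → "xznolqomqq".

xznolqomqq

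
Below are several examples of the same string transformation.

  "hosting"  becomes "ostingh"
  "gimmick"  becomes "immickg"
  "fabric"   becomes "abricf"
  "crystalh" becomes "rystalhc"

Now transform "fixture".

ixturef

Each output is the input with this applied: move the first character to the end.
"fixture" → "ixturef".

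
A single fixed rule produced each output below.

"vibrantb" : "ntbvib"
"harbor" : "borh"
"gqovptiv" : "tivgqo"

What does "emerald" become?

Looking at the pairs, the operation is to move the last 3 characters to the front (rotate right by 3), then delete the last 2 characters.
Applying both steps to "emerald": "aldemer", then "aldem".

aldem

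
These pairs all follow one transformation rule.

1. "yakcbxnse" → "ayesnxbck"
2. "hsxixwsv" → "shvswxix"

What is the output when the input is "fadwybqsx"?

The transformation: reverse the string, then move the last 2 characters to the front (rotate right by 2).
On "fadwybqsx": the first step gives "xsqbywdaf", and the second then gives "afxsqbywd".

afxsqbywd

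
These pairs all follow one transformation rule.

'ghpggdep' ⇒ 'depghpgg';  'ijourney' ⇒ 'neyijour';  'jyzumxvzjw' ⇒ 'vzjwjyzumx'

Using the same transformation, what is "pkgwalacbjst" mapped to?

cbjstpkgwala

Each output is the input with this applied: swap the front and back halves of the string, then move the first character to the end.
For "pkgwalacbjst" the result is "cbjstpkgwala".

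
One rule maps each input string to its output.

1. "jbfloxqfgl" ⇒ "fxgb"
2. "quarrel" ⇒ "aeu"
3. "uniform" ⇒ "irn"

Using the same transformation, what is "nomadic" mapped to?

mio

The pattern: move the first 2 characters to the end (rotate left by 2), then keep one character in every 3, starting at position 1 (positions 1st, 4th, 7th, ...).
Doing the same to "nomadic": "mio".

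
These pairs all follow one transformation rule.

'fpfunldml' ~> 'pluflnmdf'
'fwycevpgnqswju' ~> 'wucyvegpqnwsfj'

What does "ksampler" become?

Looking at the pairs, the operation is to swap the first and last characters, then swap each adjacent pair of characters (1↔2, 3↔4, ...).
On "ksampler" that produces "srmalpke".

srmalpke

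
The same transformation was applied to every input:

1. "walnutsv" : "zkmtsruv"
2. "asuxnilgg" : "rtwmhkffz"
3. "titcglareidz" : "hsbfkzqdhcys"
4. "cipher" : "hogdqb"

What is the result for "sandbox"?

zmcanwr

Rule — shift every letter 1 place backward in the alphabet (wrapping around), then move the first character to the end.
Working it through for "sandbox": intermediate "rzmcanw", final "zmcanwr".
(Check on "titcglareidz": → "shsbfkzqdhcy" → "hsbfkzqdhcys" ✓)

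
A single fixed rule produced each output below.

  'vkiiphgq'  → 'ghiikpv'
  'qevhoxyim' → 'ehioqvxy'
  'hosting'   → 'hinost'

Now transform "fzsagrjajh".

aafgjjrsz

What's happening: delete the last character, then sort the characters into alphabetical order.
Working it through for "fzsagrjajh": intermediate "fzsagrjaj", final "aafgjjrsz".
(Check on "hosting": → "hostin" → "hinost" ✓)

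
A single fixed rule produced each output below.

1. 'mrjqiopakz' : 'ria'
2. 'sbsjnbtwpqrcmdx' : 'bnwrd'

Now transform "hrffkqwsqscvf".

rksc

The rule is to keep one character in every 3, starting at position 2 (positions 2nd, 5th, 8th, ...).
Doing the same to "hrffkqwsqscvf": "rksc".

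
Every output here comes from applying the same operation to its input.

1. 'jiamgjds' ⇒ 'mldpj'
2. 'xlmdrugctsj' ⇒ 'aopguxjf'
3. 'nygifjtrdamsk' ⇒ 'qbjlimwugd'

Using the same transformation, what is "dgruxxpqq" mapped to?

What's happening: delete the last 3 characters, then shift every letter 3 places forward in the alphabet (wrapping around).
Applying both steps to "dgruxxpqq": "dgruxx", then "gjuxaa".

gjuxaa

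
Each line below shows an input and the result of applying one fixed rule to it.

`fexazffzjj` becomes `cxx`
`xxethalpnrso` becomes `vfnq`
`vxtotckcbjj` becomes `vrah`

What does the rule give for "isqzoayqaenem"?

What's happening: keep one character in every 3, starting at position 2 (positions 2nd, 5th, 8th, ...), then shift every letter 2 places backward in the alphabet (wrapping around).
"isqzoayqaenem" → "soqn" → "qmol".

qmol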